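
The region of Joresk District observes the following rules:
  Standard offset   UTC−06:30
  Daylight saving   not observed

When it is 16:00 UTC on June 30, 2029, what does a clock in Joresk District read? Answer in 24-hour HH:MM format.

09:30

Joresk District stays on UTC−06:30 all year.
16:00 UTC − 6h30m = 09:30 local.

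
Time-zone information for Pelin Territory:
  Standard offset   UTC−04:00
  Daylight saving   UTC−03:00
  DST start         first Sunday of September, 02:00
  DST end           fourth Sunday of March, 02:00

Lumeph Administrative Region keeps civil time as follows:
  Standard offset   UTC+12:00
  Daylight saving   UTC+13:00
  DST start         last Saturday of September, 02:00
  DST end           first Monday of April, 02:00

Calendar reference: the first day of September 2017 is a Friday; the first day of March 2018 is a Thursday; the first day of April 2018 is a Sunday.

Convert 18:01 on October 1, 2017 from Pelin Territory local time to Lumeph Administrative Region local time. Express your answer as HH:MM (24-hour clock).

10:01

1 September 2017 is a Friday, so the first Sunday is September 3.
1 March 2018 is a Thursday, so the first Sunday is March 4 and the fourth is March 25.
October 1, 2017 lies within the daylight-saving period (3 September 2017 – 25 March 2018), so Pelin Territory is on daylight time, UTC−03:00.
18:01 Pelin Territory + 3h = 21:01 UTC.
1 September 2017 is a Friday, so Saturdays fall on 2, 9, 16, 23, 30; the last is September 30.
1 April 2018 is a Sunday, so the first Monday is April 2.
At the standard offset (UTC+12:00), 21:01 UTC + 12h = 09:01 Lumeph Administrative Region standard time (rolling into the next day, 2 October 2017).
Daylight saving runs 30 September 2017 – 2 April 2018; the standard-time date in Lumeph Administrative Region, October 2, 2017, is inside that window, so Lumeph Administrative Region is at UTC+13:00.
21:01 UTC + 13h = 10:01 Lumeph Administrative Region (rolling into the next day, 2 October 2017).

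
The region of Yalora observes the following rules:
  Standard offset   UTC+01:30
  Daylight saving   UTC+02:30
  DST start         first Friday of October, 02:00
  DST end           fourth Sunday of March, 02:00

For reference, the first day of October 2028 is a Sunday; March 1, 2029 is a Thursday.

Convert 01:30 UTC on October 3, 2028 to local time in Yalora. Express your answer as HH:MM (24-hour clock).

03:00

1 October 2028 is a Sunday, so the first Friday is October 6.
1 March 2029 is a Thursday, so the first Sunday is March 4 and the fourth is March 25.
At the standard offset (UTC+01:30), 01:30 UTC + 1h30m = 03:00 Yalora standard time.
Daylight saving runs 6 October 2028 – 25 March 2029; the standard-time date in Yalora, October 3, 2028, is outside that window, so Yalora is on standard time at UTC+01:30.
01:30 UTC + 1h30m = 03:00 local.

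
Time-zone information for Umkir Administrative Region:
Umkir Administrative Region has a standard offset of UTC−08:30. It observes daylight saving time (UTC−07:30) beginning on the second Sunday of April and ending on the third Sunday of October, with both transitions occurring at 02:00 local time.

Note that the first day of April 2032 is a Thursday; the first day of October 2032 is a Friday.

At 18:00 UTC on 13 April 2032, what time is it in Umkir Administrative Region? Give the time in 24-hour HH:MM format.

10:30

1 April 2032 is a Thursday, so the first Sunday is April 4 and the second is April 11.
1 October 2032 is a Friday, so the first Sunday is October 3 and the third is October 17.
At the standard offset (UTC−08:30), 18:00 UTC − 8h30m = 09:30 Umkir Administrative Region standard time.
The standard-time date in Umkir Administrative Region, 13 April 2032, lies within the daylight-saving period (11 April – 17 October), so Umkir Administrative Region is on daylight time, UTC−07:30.
18:00 UTC − 7h30m = 10:30 local.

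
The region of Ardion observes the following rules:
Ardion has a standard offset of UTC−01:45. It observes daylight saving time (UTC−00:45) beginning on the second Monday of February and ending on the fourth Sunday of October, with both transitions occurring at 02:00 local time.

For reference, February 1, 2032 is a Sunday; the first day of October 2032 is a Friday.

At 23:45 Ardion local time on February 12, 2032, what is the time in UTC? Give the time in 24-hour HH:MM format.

00:30

1 February 2032 is a Sunday, so the first Monday is February 2 and the second is February 9.
1 October 2032 is a Friday, so the first Sunday is October 3 and the fourth is October 24.
February 12, 2032 lies within the daylight-saving period (9 February – 24 October), so Ardion is on daylight time, UTC−00:45.
23:45 local + 0h45m = 00:30 UTC (rolling into the next day, 13 February 2032).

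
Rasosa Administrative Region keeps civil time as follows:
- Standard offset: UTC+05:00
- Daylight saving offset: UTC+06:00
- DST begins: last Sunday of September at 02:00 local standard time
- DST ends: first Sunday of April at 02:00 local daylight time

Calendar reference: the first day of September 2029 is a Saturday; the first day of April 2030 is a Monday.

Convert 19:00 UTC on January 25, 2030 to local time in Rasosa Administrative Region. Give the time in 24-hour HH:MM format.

1 September 2029 is a Saturday, so Sundays fall on 2, 9, 16, 23, 30; the last is September 30.
1 April 2030 is a Monday, so the first Sunday is April 7.
At the standard offset (UTC+05:00), 19:00 UTC + 5h = 00:00 Rasosa Administrative Region standard time (rolling into the next day, 26 January 2030).
Daylight saving runs 30 September 2029 – 7 April 2030; the standard-time date in Rasosa Administrative Region, January 26, 2030, is inside that window, so Rasosa Administrative Region is at UTC+06:00.
19:00 UTC + 6h = 01:00 local (rolling into the next day, 26 January 2030).

01:00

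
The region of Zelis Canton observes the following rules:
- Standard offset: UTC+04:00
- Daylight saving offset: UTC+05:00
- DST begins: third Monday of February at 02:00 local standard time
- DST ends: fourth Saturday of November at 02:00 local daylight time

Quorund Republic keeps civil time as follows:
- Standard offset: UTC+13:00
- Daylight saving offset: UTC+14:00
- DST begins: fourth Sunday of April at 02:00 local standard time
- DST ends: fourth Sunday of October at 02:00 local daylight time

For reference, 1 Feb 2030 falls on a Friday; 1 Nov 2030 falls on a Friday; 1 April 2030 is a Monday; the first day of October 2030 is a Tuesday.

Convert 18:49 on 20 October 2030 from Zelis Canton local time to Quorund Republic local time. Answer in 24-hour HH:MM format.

1 February 2030 is a Friday, so the first Monday is February 4 and the third is February 18.
1 November 2030 is a Friday, so the first Saturday is November 2 and the fourth is November 23.
20 October 2030 lies within the daylight-saving period (18 February – 23 November), so Zelis Canton is on daylight time, UTC+05:00.
18:49 Zelis Canton − 5h = 13:49 UTC.
1 April 2030 is a Monday, so the first Sunday is April 7 and the fourth is April 28.
1 October 2030 is a Tuesday, so the first Sunday is October 6 and the fourth is October 27.
At the standard offset (UTC+13:00), 13:49 UTC + 13h = 02:49 Quorund Republic standard time (rolling into the next day, 21 October 2030).
Daylight saving runs 28 April – 27 October; the standard-time date in Quorund Republic, 21 October 2030, is inside that window, so Quorund Republic is at UTC+14:00.
13:49 UTC + 14h = 03:49 Quorund Republic (rolling into the next day, 21 October 2030).

03:49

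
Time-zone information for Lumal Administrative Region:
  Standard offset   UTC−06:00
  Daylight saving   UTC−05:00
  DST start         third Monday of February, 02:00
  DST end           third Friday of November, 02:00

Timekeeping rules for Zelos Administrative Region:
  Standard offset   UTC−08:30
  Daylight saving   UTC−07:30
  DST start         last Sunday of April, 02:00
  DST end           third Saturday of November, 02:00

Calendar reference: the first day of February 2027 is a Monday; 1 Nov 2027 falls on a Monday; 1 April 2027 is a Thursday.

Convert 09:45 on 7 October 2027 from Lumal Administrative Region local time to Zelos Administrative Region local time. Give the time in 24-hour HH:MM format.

1 February 2027 is a Monday, so the first Monday is February 1 and the third is February 15.
1 November 2027 is a Monday, so the first Friday is November 5 and the third is November 19.
Daylight saving runs 15 February – 19 November; 7 October 2027 is inside that window, so Lumal Administrative Region is at UTC−05:00.
09:45 Lumal Administrative Region + 5h = 14:45 UTC.
1 April 2027 is a Thursday, so Sundays fall on 4, 11, 18, 25; the last is April 25.
1 November 2027 is a Monday, so the first Saturday is November 6 and the third is November 20.
At the standard offset (UTC−08:30), 14:45 UTC − 8h30m = 06:15 Zelos Administrative Region standard time.
The standard-time date in Zelos Administrative Region, 7 October 2027, falls between 25 April and 20 November, so daylight saving is in effect and Zelos Administrative Region is at UTC−07:30.
14:45 UTC − 7h30m = 07:15 Zelos Administrative Region.

07:15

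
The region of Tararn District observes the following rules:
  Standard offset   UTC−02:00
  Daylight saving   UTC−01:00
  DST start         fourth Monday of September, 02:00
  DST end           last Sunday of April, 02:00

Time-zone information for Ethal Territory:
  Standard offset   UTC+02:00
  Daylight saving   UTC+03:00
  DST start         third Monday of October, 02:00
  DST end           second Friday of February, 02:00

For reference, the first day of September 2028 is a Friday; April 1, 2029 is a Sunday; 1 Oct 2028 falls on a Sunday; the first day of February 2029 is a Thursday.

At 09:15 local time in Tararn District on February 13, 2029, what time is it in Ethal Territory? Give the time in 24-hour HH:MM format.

12:15

1 September 2028 is a Friday, so the first Monday is September 4 and the fourth is September 25.
1 April 2029 is a Sunday, so Sundays fall on 1, 8, 15, 22, 29; the last is April 29.
February 13, 2029 falls between 25 September 2028 and 29 April 2029, so daylight saving is in effect and Tararn District is at UTC−01:00.
09:15 Tararn District + 1h = 10:15 UTC.
1 October 2028 is a Sunday, so the first Monday is October 2 and the third is October 16.
1 February 2029 is a Thursday, so the first Friday is February 2 and the second is February 9.
At the standard offset (UTC+02:00), 10:15 UTC + 2h = 12:15 Ethal Territory standard time.
Daylight saving runs 16 October 2028 – 9 February 2029; the standard-time date in Ethal Territory, February 13, 2029, is outside that window, so Ethal Territory is on standard time at UTC+02:00.
10:15 UTC + 2h = 12:15 Ethal Territory.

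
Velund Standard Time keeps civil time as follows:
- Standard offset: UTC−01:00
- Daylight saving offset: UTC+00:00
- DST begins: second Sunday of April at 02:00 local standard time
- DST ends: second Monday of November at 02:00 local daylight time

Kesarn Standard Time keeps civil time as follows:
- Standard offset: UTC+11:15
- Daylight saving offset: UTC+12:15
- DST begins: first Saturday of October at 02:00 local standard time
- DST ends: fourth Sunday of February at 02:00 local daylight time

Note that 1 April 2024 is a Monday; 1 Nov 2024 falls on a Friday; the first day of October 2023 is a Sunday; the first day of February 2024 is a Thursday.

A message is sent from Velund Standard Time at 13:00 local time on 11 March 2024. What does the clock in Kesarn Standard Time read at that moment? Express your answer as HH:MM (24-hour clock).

1 April 2024 is a Monday, so the first Sunday is April 7 and the second is April 14.
1 November 2024 is a Friday, so the first Monday is November 4 and the second is November 11.
Daylight saving runs 14 April – 11 November; 11 March 2024 is outside that window, so Velund Standard Time is on standard time at UTC−01:00.
13:00 Velund Standard Time + 1h = 14:00 UTC.
1 October 2023 is a Sunday, so the first Saturday is October 7.
1 February 2024 is a Thursday, so the first Sunday is February 4 and the fourth is February 25.
At the standard offset (UTC+11:15), 14:00 UTC + 11h15m = 01:15 Kesarn Standard Time standard time (rolling into the next day, 12 March 2024).
The standard-time date in Kesarn Standard Time, 12 March 2024, is outside the daylight-saving period (7 October 2023 – 25 February 2024), so Kesarn Standard Time is on standard time, UTC+11:15.
14:00 UTC + 11h15m = 01:15 Kesarn Standard Time (rolling into the next day, 12 March 2024).

01:15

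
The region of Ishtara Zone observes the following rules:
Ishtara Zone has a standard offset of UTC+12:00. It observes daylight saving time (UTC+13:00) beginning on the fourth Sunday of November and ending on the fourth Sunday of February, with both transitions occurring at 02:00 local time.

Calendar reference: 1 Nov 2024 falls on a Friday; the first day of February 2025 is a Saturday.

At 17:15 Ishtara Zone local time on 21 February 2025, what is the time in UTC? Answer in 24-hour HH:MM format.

1 November 2024 is a Friday, so the first Sunday is November 3 and the fourth is November 24.
1 February 2025 is a Saturday, so the first Sunday is February 2 and the fourth is February 23.
Daylight saving runs 24 November 2024 – 23 February 2025; 21 February 2025 is inside that window, so Ishtara Zone is at UTC+13:00.
17:15 local − 13h = 04:15 UTC.

04:15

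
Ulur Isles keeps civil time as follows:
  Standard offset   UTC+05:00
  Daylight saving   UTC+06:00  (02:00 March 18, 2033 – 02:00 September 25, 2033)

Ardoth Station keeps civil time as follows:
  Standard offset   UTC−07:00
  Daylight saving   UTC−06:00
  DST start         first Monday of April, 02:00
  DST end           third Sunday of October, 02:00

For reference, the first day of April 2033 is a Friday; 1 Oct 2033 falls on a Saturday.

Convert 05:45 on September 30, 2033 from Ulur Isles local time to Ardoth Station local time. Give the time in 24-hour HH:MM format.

18:45

September 30, 2033 does not fall between 18 March and 25 September, so daylight saving is not in effect and Ulur Isles is at UTC+05:00.
05:45 Ulur Isles − 5h = 00:45 UTC.
1 April 2033 is a Friday, so the first Monday is April 4.
1 October 2033 is a Saturday, so the first Sunday is October 2 and the third is October 16.
At the standard offset (UTC−07:00), 00:45 UTC − 7h = 17:45 Ardoth Station standard time (rolling into the previous day, 29 September 2033).
The standard-time date in Ardoth Station, September 29, 2033, falls between 4 April and 16 October, so daylight saving is in effect and Ardoth Station is at UTC−06:00.
00:45 UTC − 6h = 18:45 Ardoth Station (rolling into the previous day, 29 September 2033).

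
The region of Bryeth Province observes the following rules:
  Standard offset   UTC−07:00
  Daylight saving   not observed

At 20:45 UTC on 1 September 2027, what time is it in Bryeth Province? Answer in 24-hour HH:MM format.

Bryeth Province has no daylight saving, so its offset is UTC−07:00 year-round.
20:45 UTC − 7h = 13:45 local.

13:45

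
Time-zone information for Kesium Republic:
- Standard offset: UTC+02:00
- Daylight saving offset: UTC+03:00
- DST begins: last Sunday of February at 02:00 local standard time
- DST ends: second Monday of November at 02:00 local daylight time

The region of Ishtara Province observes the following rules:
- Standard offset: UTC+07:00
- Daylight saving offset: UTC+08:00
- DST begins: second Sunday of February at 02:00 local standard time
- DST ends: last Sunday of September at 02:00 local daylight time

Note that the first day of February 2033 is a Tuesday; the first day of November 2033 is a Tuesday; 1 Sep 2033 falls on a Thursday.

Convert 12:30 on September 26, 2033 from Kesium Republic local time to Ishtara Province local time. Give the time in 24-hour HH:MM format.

1 February 2033 is a Tuesday, so Sundays fall on 6, 13, 20, 27; the last is February 27.
1 November 2033 is a Tuesday, so the first Monday is November 7 and the second is November 14.
Daylight saving runs 27 February – 14 November; September 26, 2033 is inside that window, so Kesium Republic is at UTC+03:00.
12:30 Kesium Republic − 3h = 09:30 UTC.
1 February 2033 is a Tuesday, so the first Sunday is February 6 and the second is February 13.
1 September 2033 is a Thursday, so Sundays fall on 4, 11, 18, 25; the last is September 25.
At the standard offset (UTC+07:00), 09:30 UTC + 7h = 16:30 Ishtara Province standard time.
The standard-time date in Ishtara Province, September 26, 2033, does not fall between 13 February and 25 September, so daylight saving is not in effect and Ishtara Province is at UTC+07:00.
09:30 UTC + 7h = 16:30 Ishtara Province.

16:30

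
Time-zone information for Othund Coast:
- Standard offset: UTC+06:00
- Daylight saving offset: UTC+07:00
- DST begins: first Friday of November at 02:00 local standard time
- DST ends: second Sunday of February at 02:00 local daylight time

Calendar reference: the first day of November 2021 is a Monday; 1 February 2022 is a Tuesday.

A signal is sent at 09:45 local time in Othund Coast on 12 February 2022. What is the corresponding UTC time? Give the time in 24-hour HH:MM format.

02:45

1 November 2021 is a Monday, so the first Friday is November 5.
1 February 2022 is a Tuesday, so the first Sunday is February 6 and the second is February 13.
12 February 2022 falls between 5 November 2021 and 13 February 2022, so daylight saving is in effect and Othund Coast is at UTC+07:00.
09:45 local − 7h = 02:45 UTC.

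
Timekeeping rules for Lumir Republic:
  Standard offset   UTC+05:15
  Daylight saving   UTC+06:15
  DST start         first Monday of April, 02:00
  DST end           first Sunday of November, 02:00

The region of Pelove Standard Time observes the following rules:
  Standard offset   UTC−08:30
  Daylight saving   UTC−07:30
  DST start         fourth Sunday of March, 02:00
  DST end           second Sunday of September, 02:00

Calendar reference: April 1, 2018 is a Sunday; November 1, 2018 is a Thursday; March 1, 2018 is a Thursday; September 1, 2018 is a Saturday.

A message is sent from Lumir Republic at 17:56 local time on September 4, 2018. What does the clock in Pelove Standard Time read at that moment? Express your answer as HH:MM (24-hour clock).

04:11

1 April 2018 is a Sunday, so the first Monday is April 2.
1 November 2018 is a Thursday, so the first Sunday is November 4.
September 4, 2018 falls between 2 April and 4 November, so daylight saving is in effect and Lumir Republic is at UTC+06:15.
17:56 Lumir Republic − 6h15m = 11:41 UTC.
1 March 2018 is a Thursday, so the first Sunday is March 4 and the fourth is March 25.
1 September 2018 is a Saturday, so the first Sunday is September 2 and the second is September 9.
At the standard offset (UTC−08:30), 11:41 UTC − 8h30m = 03:11 Pelove Standard Time standard time.
Daylight saving runs 25 March – 9 September; the standard-time date in Pelove Standard Time, September 4, 2018, is inside that window, so Pelove Standard Time is at UTC−07:30.
11:41 UTC − 7h30m = 04:11 Pelove Standard Time.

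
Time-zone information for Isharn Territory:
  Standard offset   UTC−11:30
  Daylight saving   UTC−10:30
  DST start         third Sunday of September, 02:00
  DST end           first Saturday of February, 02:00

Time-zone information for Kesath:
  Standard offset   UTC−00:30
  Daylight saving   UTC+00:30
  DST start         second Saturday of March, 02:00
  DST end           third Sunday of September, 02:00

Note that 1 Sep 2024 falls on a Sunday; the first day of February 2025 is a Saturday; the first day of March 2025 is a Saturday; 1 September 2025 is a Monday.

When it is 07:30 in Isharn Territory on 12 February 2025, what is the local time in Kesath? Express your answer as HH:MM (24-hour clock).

18:30

1 September 2024 is a Sunday, so the first Sunday is September 1 and the third is September 15.
1 February 2025 is a Saturday, so the first Saturday is February 1.
Daylight saving runs 15 September 2024 – 1 February 2025; 12 February 2025 is outside that window, so Isharn Territory is on standard time at UTC−11:30.
07:30 Isharn Territory + 11h30m = 19:00 UTC.
1 March 2025 is a Saturday, so the first Saturday is March 1 and the second is March 8.
1 September 2025 is a Monday, so the first Sunday is September 7 and the third is September 21.
At the standard offset (UTC−00:30), 19:00 UTC − 0h30m = 18:30 Kesath standard time.
The standard-time date in Kesath, 12 February 2025, does not fall between 8 March and 21 September, so daylight saving is not in effect and Kesath is at UTC−00:30.
19:00 UTC − 0h30m = 18:30 Kesath.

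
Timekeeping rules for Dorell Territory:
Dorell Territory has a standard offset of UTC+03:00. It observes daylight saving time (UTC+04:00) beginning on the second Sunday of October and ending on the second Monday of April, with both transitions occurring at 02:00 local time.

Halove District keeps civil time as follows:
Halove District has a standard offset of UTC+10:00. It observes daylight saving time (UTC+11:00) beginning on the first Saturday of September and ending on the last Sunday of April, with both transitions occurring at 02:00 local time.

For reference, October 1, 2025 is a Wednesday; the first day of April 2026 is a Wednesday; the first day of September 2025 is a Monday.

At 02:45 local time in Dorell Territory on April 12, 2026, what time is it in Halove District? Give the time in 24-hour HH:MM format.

09:45

1 October 2025 is a Wednesday, so the first Sunday is October 5 and the second is October 12.
1 April 2026 is a Wednesday, so the first Monday is April 6 and the second is April 13.
April 12, 2026 lies within the daylight-saving period (12 October 2025 – 13 April 2026), so Dorell Territory is on daylight time, UTC+04:00.
02:45 Dorell Territory − 4h = 22:45 UTC (rolling into the previous day, 11 April 2026).
1 September 2025 is a Monday, so the first Saturday is September 6.
1 April 2026 is a Wednesday, so Sundays fall on 5, 12, 19, 26; the last is April 26.
At the standard offset (UTC+10:00), 22:45 UTC + 10h = 08:45 Halove District standard time (rolling into the next day, 12 April 2026).
The standard-time date in Halove District, April 12, 2026, falls between 6 September 2025 and 26 April 2026, so daylight saving is in effect and Halove District is at UTC+11:00.
22:45 UTC + 11h = 09:45 Halove District (rolling into the next day, 12 April 2026).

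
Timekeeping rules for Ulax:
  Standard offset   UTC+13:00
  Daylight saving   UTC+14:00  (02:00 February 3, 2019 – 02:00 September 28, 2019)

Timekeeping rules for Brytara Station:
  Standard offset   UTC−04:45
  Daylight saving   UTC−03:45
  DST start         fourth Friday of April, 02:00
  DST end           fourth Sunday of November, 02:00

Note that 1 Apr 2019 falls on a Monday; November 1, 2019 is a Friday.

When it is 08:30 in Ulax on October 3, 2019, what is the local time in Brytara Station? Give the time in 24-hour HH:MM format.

October 3, 2019 does not fall between 3 February and 28 September, so daylight saving is not in effect and Ulax is at UTC+13:00.
08:30 Ulax − 13h = 19:30 UTC (rolling into the previous day, 2 October 2019).
1 April 2019 is a Monday, so the first Friday is April 5 and the fourth is April 26.
1 November 2019 is a Friday, so the first Sunday is November 3 and the fourth is November 24.
At the standard offset (UTC−04:45), 19:30 UTC − 4h45m = 14:45 Brytara Station standard time.
The standard-time date in Brytara Station, October 2, 2019, lies within the daylight-saving period (26 April – 24 November), so Brytara Station is on daylight time, UTC−03:45.
19:30 UTC − 3h45m = 15:45 Brytara Station.

15:45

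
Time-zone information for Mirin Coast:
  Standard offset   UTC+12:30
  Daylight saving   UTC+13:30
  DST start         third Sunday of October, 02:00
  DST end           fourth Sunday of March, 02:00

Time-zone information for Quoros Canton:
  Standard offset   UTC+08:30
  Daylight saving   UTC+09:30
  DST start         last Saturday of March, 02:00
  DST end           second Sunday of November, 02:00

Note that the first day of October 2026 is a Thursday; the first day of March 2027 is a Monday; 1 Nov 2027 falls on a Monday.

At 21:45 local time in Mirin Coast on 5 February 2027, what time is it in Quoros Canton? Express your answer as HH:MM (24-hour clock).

1 October 2026 is a Thursday, so the first Sunday is October 4 and the third is October 18.
1 March 2027 is a Monday, so the first Sunday is March 7 and the fourth is March 28.
5 February 2027 falls between 18 October 2026 and 28 March 2027, so daylight saving is in effect and Mirin Coast is at UTC+13:30.
21:45 Mirin Coast − 13h30m = 08:15 UTC.
1 March 2027 is a Monday, so Saturdays fall on 6, 13, 20, 27; the last is March 27.
1 November 2027 is a Monday, so the first Sunday is November 7 and the second is November 14.
At the standard offset (UTC+08:30), 08:15 UTC + 8h30m = 16:45 Quoros Canton standard time.
The standard-time date in Quoros Canton, 5 February 2027, does not fall between 27 March and 14 November, so daylight saving is not in effect and Quoros Canton is at UTC+08:30.
08:15 UTC + 8h30m = 16:45 Quoros Canton.

16:45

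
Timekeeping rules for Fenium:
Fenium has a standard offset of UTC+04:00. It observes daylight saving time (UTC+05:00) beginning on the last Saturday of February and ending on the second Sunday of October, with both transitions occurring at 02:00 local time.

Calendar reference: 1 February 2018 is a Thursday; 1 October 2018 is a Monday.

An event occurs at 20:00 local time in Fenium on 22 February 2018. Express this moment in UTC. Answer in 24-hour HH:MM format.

1 February 2018 is a Thursday, so Saturdays fall on 3, 10, 17, 24; the last is February 24.
1 October 2018 is a Monday, so the first Sunday is October 7 and the second is October 14.
22 February 2018 is outside the daylight-saving period (24 February – 14 October), so Fenium is on standard time, UTC+04:00.
20:00 local − 4h = 16:00 UTC.

16:00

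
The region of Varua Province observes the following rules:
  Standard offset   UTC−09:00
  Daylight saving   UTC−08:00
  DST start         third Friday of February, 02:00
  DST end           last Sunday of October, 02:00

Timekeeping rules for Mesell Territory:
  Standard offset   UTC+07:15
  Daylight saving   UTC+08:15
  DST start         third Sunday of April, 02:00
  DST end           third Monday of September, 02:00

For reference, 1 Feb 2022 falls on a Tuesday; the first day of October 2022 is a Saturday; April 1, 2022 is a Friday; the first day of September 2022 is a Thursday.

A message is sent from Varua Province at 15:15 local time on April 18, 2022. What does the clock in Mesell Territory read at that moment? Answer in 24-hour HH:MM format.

07:30

1 February 2022 is a Tuesday, so the first Friday is February 4 and the third is February 18.
1 October 2022 is a Saturday, so Sundays fall on 2, 9, 16, 23, 30; the last is October 30.
April 18, 2022 lies within the daylight-saving period (18 February – 30 October), so Varua Province is on daylight time, UTC−08:00.
15:15 Varua Province + 8h = 23:15 UTC.
1 April 2022 is a Friday, so the first Sunday is April 3 and the third is April 17.
1 September 2022 is a Thursday, so the first Monday is September 5 and the third is September 19.
At the standard offset (UTC+07:15), 23:15 UTC + 7h15m = 06:30 Mesell Territory standard time (rolling into the next day, 19 April 2022).
The standard-time date in Mesell Territory, April 19, 2022, falls between 17 April and 19 September, so daylight saving is in effect and Mesell Territory is at UTC+08:15.
23:15 UTC + 8h15m = 07:30 Mesell Territory (rolling into the next day, 19 April 2022).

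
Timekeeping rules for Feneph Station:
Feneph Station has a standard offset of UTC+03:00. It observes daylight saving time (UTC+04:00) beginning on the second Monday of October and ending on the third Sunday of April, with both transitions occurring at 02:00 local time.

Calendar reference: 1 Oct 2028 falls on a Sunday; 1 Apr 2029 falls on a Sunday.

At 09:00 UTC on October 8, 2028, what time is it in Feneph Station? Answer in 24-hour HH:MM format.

12:00

1 October 2028 is a Sunday, so the first Monday is October 2 and the second is October 9.
1 April 2029 is a Sunday, so the first Sunday is April 1 and the third is April 15.
At the standard offset (UTC+03:00), 09:00 UTC + 3h = 12:00 Feneph Station standard time.
Daylight saving runs 9 October 2028 – 15 April 2029; the standard-time date in Feneph Station, October 8, 2028, is outside that window, so Feneph Station is on standard time at UTC+03:00.
09:00 UTC + 3h = 12:00 local.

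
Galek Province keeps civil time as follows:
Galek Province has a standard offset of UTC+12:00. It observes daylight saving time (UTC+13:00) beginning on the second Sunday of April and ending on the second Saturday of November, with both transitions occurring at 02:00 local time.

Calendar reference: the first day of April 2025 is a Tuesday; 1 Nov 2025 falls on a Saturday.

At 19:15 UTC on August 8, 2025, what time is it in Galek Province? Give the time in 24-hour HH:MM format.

08:15

1 April 2025 is a Tuesday, so the first Sunday is April 6 and the second is April 13.
1 November 2025 is a Saturday, so the first Saturday is November 1 and the second is November 8.
At the standard offset (UTC+12:00), 19:15 UTC + 12h = 07:15 Galek Province standard time (rolling into the next day, 9 August 2025).
The standard-time date in Galek Province, August 9, 2025, falls between 13 April and 8 November, so daylight saving is in effect and Galek Province is at UTC+13:00.
19:15 UTC + 13h = 08:15 local (rolling into the next day, 9 August 2025).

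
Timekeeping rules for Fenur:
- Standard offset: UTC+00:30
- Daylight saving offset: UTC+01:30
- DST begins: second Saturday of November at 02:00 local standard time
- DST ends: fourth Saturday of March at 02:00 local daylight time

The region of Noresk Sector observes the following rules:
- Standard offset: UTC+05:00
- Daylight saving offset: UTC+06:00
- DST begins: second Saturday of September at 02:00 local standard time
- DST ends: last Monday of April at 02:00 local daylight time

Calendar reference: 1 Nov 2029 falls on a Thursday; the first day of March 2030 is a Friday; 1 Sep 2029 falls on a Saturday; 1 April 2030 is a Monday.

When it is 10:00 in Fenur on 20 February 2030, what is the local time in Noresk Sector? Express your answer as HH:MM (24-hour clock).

1 November 2029 is a Thursday, so the first Saturday is November 3 and the second is November 10.
1 March 2030 is a Friday, so the first Saturday is March 2 and the fourth is March 23.
20 February 2030 falls between 10 November 2029 and 23 March 2030, so daylight saving is in effect and Fenur is at UTC+01:30.
10:00 Fenur − 1h30m = 08:30 UTC.
1 September 2029 is a Saturday, so the first Saturday is September 1 and the second is September 8.
1 April 2030 is a Monday, so Mondays fall on 1, 8, 15, 22, 29; the last is April 29.
At the standard offset (UTC+05:00), 08:30 UTC + 5h = 13:30 Noresk Sector standard time.
The standard-time date in Noresk Sector, 20 February 2030, falls between 8 September 2029 and 29 April 2030, so daylight saving is in effect and Noresk Sector is at UTC+06:00.
08:30 UTC + 6h = 14:30 Noresk Sector.

14:30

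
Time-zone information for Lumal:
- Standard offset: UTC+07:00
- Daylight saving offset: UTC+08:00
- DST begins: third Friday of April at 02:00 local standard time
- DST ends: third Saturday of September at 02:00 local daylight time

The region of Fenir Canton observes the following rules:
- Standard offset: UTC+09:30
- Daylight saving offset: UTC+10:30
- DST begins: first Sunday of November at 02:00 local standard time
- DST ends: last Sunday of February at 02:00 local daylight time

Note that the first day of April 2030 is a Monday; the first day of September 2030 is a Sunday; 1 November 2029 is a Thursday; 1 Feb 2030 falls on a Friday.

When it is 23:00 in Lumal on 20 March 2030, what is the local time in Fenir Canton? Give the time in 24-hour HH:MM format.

1 April 2030 is a Monday, so the first Friday is April 5 and the third is April 19.
1 September 2030 is a Sunday, so the first Saturday is September 7 and the third is September 21.
20 March 2030 is outside the daylight-saving period (19 April – 21 September), so Lumal is on standard time, UTC+07:00.
23:00 Lumal − 7h = 16:00 UTC.
1 November 2029 is a Thursday, so the first Sunday is November 4.
1 February 2030 is a Friday, so Sundays fall on 3, 10, 17, 24; the last is February 24.
At the standard offset (UTC+09:30), 16:00 UTC + 9h30m = 01:30 Fenir Canton standard time (rolling into the next day, 21 March 2030).
The standard-time date in Fenir Canton, 21 March 2030, does not fall between 4 November 2029 and 24 February 2030, so daylight saving is not in effect and Fenir Canton is at UTC+09:30.
16:00 UTC + 9h30m = 01:30 Fenir Canton (rolling into the next day, 21 March 2030).

01:30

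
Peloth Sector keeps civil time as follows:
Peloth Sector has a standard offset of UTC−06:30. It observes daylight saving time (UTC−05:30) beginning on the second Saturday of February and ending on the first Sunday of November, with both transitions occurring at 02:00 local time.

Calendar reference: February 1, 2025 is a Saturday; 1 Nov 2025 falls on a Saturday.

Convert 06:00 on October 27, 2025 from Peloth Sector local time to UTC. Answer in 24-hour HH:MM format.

11:30

1 February 2025 is a Saturday, so the first Saturday is February 1 and the second is February 8.
1 November 2025 is a Saturday, so the first Sunday is November 2.
October 27, 2025 falls between 8 February and 2 November, so daylight saving is in effect and Peloth Sector is at UTC−05:30.
06:00 local + 5h30m = 11:30 UTC.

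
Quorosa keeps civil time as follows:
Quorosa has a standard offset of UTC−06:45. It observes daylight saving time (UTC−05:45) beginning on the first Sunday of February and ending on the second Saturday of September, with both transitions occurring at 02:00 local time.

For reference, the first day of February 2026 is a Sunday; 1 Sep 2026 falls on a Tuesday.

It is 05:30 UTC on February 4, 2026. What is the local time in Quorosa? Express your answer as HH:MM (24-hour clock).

23:45

1 February 2026 is a Sunday, so the first Sunday is February 1.
1 September 2026 is a Tuesday, so the first Saturday is September 5 and the second is September 12.
At the standard offset (UTC−06:45), 05:30 UTC − 6h45m = 22:45 Quorosa standard time (rolling into the previous day, 3 February 2026).
The standard-time date in Quorosa, February 3, 2026, lies within the daylight-saving period (1 February – 12 September), so Quorosa is on daylight time, UTC−05:45.
05:30 UTC − 5h45m = 23:45 local (rolling into the previous day, 3 February 2026).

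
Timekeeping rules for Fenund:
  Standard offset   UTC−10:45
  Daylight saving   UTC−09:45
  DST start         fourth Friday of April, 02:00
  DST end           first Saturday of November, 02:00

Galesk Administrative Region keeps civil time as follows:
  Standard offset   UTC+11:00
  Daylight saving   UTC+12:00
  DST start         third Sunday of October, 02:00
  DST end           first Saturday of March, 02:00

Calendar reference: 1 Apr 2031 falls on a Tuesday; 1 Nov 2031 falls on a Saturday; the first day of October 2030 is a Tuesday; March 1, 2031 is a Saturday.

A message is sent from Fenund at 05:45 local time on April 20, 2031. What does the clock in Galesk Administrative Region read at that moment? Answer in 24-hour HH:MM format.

03:30

1 April 2031 is a Tuesday, so the first Friday is April 4 and the fourth is April 25.
1 November 2031 is a Saturday, so the first Saturday is November 1.
Daylight saving runs 25 April – 1 November; April 20, 2031 is outside that window, so Fenund is on standard time at UTC−10:45.
05:45 Fenund + 10h45m = 16:30 UTC.
1 October 2030 is a Tuesday, so the first Sunday is October 6 and the third is October 20.
1 March 2031 is a Saturday, so the first Saturday is March 1.
At the standard offset (UTC+11:00), 16:30 UTC + 11h = 03:30 Galesk Administrative Region standard time (rolling into the next day, 21 April 2031).
The standard-time date in Galesk Administrative Region, April 21, 2031, is outside the daylight-saving period (20 October 2030 – 1 March 2031), so Galesk Administrative Region is on standard time, UTC+11:00.
16:30 UTC + 11h = 03:30 Galesk Administrative Region (rolling into the next day, 21 April 2031).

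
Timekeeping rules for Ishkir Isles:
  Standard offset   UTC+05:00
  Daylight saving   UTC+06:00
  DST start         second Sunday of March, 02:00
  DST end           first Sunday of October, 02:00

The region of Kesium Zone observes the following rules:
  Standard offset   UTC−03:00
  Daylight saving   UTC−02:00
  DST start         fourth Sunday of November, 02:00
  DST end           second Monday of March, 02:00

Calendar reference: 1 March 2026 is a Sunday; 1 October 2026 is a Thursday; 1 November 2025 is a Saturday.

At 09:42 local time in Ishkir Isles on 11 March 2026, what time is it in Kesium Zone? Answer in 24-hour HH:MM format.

00:42

1 March 2026 is a Sunday, so the first Sunday is March 1 and the second is March 8.
1 October 2026 is a Thursday, so the first Sunday is October 4.
11 March 2026 falls between 8 March and 4 October, so daylight saving is in effect and Ishkir Isles is at UTC+06:00.
09:42 Ishkir Isles − 6h = 03:42 UTC.
1 November 2025 is a Saturday, so the first Sunday is November 2 and the fourth is November 23.
1 March 2026 is a Sunday, so the first Monday is March 2 and the second is March 9.
At the standard offset (UTC−03:00), 03:42 UTC − 3h = 00:42 Kesium Zone standard time.
The standard-time date in Kesium Zone, 11 March 2026, does not fall between 23 November 2025 and 9 March 2026, so daylight saving is not in effect and Kesium Zone is at UTC−03:00.
03:42 UTC − 3h = 00:42 Kesium Zone.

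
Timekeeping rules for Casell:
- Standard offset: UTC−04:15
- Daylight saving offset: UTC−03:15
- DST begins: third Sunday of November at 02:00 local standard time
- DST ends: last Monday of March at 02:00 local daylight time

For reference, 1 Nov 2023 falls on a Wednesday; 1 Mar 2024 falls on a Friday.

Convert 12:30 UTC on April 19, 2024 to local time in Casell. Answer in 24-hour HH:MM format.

1 November 2023 is a Wednesday, so the first Sunday is November 5 and the third is November 19.
1 March 2024 is a Friday, so Mondays fall on 4, 11, 18, 25; the last is March 25.
At the standard offset (UTC−04:15), 12:30 UTC − 4h15m = 08:15 Casell standard time.
Daylight saving runs 19 November 2023 – 25 March 2024; the standard-time date in Casell, April 19, 2024, is outside that window, so Casell is on standard time at UTC−04:15.
12:30 UTC − 4h15m = 08:15 local.

08:15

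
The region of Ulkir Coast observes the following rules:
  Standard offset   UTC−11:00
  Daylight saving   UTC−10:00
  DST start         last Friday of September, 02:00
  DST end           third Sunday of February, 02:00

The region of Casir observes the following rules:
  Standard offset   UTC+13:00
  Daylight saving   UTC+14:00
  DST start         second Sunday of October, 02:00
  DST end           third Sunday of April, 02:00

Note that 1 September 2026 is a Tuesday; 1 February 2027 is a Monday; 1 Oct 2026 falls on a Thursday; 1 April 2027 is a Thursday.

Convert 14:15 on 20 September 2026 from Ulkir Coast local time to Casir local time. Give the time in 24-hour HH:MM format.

14:15

1 September 2026 is a Tuesday, so Fridays fall on 4, 11, 18, 25; the last is September 25.
1 February 2027 is a Monday, so the first Sunday is February 7 and the third is February 21.
Daylight saving runs 25 September 2026 – 21 February 2027; 20 September 2026 is outside that window, so Ulkir Coast is on standard time at UTC−11:00.
14:15 Ulkir Coast + 11h = 01:15 UTC (rolling into the next day, 21 September 2026).
1 October 2026 is a Thursday, so the first Sunday is October 4 and the second is October 11.
1 April 2027 is a Thursday, so the first Sunday is April 4 and the third is April 18.
At the standard offset (UTC+13:00), 01:15 UTC + 13h = 14:15 Casir standard time.
The standard-time date in Casir, 21 September 2026, is outside the daylight-saving period (11 October 2026 – 18 April 2027), so Casir is on standard time, UTC+13:00.
01:15 UTC + 13h = 14:15 Casir.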